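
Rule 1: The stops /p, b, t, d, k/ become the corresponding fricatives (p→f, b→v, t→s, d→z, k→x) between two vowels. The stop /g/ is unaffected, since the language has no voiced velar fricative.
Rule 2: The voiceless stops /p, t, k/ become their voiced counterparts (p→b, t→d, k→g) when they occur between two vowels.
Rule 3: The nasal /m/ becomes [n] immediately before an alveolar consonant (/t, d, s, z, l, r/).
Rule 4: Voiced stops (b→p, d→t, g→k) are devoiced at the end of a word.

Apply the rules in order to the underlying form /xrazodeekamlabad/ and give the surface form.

Rule 1 (intervocalic spirantization): /d/ is a stop between vowels /o/ and /e/, so it spirantizes to the fricative [z]. /k/ is a stop between vowels /e/ and /a/, so it spirantizes to the fricative [x]. /b/ is a stop between vowels /a/ and /a/, so it spirantizes to the fricative [v]. /xrazodeekamlabad/ → xrazozeexamlavad.
Rule 2 (intervocalic voicing): no segment meets the environment; /xrazozeexamlavad/ is unchanged.
Rule 3 (nasal place assimilation): /m/ precedes the alveolar consonant /l/, so it assimilates in place to [n]. /xrazozeexamlavad/ → xrazozeexanlavad.
Rule 4 (final devoicing): /d/ is a voiced stop in word-final position, so it devoices to [t]. /xrazozeexanlavad/ → xrazozeexanlavat.

xrazozeexanlavat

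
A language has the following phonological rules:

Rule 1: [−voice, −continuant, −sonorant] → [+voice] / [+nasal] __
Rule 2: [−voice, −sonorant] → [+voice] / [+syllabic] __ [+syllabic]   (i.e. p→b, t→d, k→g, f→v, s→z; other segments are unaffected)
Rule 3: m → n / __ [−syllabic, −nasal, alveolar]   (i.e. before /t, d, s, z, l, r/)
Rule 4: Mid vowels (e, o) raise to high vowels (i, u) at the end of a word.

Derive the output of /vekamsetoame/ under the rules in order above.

Rule 1 (post-nasal voicing): no segment meets the environment; /vekamsetoame/ is unchanged.
Rule 2 (intervocalic voicing): /k/ is a voiceless obstruent between vowels /e/ and /a/, so it voices to [g]. /t/ is a voiceless obstruent between vowels /e/ and /o/, so it voices to [d]. /vekamsetoame/ → vegamsedoame.
Rule 3 (nasal place assimilation): /m/ precedes the alveolar consonant /s/, so it assimilates in place to [n]. /vegamsedoame/ → vegansedoame.
Rule 4 (final vowel raising): /e/ is a mid vowel in word-final position, so it raises to [i]. /vegansedoame/ → vegansedoami.

vegansedoami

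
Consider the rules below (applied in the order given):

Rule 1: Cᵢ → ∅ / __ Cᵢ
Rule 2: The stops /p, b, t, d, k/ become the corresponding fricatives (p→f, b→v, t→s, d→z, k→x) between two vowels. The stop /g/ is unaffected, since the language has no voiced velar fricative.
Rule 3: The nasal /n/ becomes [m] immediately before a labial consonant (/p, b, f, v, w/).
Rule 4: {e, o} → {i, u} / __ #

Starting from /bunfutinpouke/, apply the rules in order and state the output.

bumfusimpouxi

Rule 1 (degemination): no segment meets the environment; /bunfutinpouke/ is unchanged.
Rule 2 (intervocalic spirantization): /t/ is a stop between vowels /u/ and /i/, so it spirantizes to the fricative [s]. /k/ is a stop between vowels /u/ and /e/, so it spirantizes to the fricative [x]. /bunfutinpouke/ → bunfusinpouxe.
Rule 3 (nasal place assimilation): /n/ precedes the labial consonant /f/, so it assimilates in place to [m]. /n/ precedes the labial consonant /p/, so it assimilates in place to [m]. /bunfusinpouxe/ → bumfusimpouxe.
Rule 4 (final vowel raising): /e/ is a mid vowel in word-final position, so it raises to [i]. /bumfusimpouxe/ → bumfusimpouxi.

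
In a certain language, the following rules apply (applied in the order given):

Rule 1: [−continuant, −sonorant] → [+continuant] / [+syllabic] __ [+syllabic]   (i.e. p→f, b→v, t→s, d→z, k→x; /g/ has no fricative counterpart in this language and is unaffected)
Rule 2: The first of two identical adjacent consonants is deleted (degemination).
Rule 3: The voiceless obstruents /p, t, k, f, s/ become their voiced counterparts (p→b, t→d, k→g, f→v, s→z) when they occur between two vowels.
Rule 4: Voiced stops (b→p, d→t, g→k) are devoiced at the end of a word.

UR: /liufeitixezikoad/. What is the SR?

liuveizixezixoat

Rule 1 (intervocalic spirantization): /t/ is a stop between vowels /i/ and /i/, so it spirantizes to the fricative [s]. /k/ is a stop between vowels /i/ and /o/, so it spirantizes to the fricative [x]. /liufeitixezikoad/ → liufeisixezixoad.
Rule 2 (degemination): no segment meets the environment; /liufeisixezixoad/ is unchanged.
Rule 3 (intervocalic voicing): /f/ is a voiceless obstruent between vowels /u/ and /e/, so it voices to [v]. /s/ is a voiceless obstruent between vowels /i/ and /i/, so it voices to [z]. /liufeisixezixoad/ → liuveizixezixoad.
Rule 4 (final devoicing): /d/ is a voiced stop in word-final position, so it devoices to [t]. /liuveizixezixoad/ → liuveizixezixoat.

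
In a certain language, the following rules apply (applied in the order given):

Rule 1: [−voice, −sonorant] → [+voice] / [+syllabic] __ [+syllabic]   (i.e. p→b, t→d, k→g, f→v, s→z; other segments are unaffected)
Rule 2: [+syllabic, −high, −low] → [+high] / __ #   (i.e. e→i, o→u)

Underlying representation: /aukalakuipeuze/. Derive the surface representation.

Rule 1 (intervocalic voicing): /k/ is a voiceless obstruent between vowels /u/ and /a/, so it voices to [g]. /k/ is a voiceless obstruent between vowels /a/ and /u/, so it voices to [g]. /p/ is a voiceless obstruent between vowels /i/ and /e/, so it voices to [b]. /aukalakuipeuze/ → augalaguibeuze.
Rule 2 (final vowel raising): /e/ is a mid vowel in word-final position, so it raises to [i]. /augalaguibeuze/ → augalaguibeuzi.

augalaguibeuzi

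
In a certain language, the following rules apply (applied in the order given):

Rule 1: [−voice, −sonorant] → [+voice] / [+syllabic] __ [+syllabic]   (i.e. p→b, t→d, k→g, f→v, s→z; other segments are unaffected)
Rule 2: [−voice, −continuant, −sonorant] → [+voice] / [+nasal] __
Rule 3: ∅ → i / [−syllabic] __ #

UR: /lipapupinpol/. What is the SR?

Rule 1 (intervocalic voicing): /p/ is a voiceless obstruent between vowels /i/ and /a/, so it voices to [b]. /p/ is a voiceless obstruent between vowels /a/ and /u/, so it voices to [b]. /p/ is a voiceless obstruent between vowels /u/ and /i/, so it voices to [b]. /lipapupinpol/ → libabubinpol.
Rule 2 (post-nasal voicing): /p/ is a voiceless stop immediately after the nasal /n/, so it voices to [b]. /libabubinpol/ → libabubinbol.
Rule 3 (final i-epenthesis): the form ends in the consonant /l/, so [i] is inserted word-finally. /libabubinbol/ → libabubinboli.

libabubinboli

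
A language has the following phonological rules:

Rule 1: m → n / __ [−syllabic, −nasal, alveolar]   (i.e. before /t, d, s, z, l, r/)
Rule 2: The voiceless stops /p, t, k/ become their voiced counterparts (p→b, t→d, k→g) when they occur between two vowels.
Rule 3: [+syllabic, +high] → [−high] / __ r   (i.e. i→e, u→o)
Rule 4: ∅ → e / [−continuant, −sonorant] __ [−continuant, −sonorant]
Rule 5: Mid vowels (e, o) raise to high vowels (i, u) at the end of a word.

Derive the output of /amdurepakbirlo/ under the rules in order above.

Rule 1 (nasal place assimilation): /m/ precedes the alveolar consonant /d/, so it assimilates in place to [n]. /amdurepakbirlo/ → andurepakbirlo.
Rule 2 (intervocalic voicing): /p/ is a voiceless stop between vowels /e/ and /a/, so it voices to [b]. /andurepakbirlo/ → andurebakbirlo.
Rule 3 (pre-rhotic lowering): /u/ is a high vowel immediately before /r/, so it lowers to [o]. /i/ is a high vowel immediately before /r/, so it lowers to [e]. /andurebakbirlo/ → andorebakberlo.
Rule 4 (stop-cluster e-epenthesis): /k/ and /b/ form a stop–stop cluster, so [e] is inserted between them. /andorebakberlo/ → andorebakeberlo.
Rule 5 (final vowel raising): /o/ is a mid vowel in word-final position, so it raises to [u]. /andorebakeberlo/ → andorebakeberlu.

andorebakeberlu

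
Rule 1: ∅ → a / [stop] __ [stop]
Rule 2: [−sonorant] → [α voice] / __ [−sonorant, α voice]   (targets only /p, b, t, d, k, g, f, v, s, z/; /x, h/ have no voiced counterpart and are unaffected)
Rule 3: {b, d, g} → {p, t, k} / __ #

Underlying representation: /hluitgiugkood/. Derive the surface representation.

Rule 1 (stop-cluster a-epenthesis): /t/ and /g/ form a stop–stop cluster, so [a] is inserted between them. /g/ and /k/ form a stop–stop cluster, so [a] is inserted between them. /hluitgiugkood/ → hluitagiugakood.
Rule 2 (regressive voicing assimilation): no segment meets the environment; /hluitagiugakood/ is unchanged.
Rule 3 (final devoicing): /d/ is a voiced stop in word-final position, so it devoices to [t]. /hluitagiugakood/ → hluitagiugakoot.

hluitagiugakoot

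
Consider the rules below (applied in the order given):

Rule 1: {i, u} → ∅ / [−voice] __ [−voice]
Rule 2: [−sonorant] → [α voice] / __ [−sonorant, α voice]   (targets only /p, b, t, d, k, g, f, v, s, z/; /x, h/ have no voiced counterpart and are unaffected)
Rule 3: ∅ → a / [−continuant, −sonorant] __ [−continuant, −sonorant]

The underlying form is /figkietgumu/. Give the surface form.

fikakiedagumu

Rule 1 (high vowel syncope): no segment meets the environment; /figkietgumu/ is unchanged.
Rule 2 (regressive voicing assimilation): /g/ precedes the voiceless obstruent /k/, so it devoices to [k] by assimilation. /t/ precedes the voiced obstruent /g/, so it voices to [d] by assimilation. /figkietgumu/ → fikkiedgumu.
Rule 3 (stop-cluster a-epenthesis): /k/ and /k/ form a stop–stop cluster, so [a] is inserted between them. /d/ and /g/ form a stop–stop cluster, so [a] is inserted between them. /fikkiedgumu/ → fikakiedagumu.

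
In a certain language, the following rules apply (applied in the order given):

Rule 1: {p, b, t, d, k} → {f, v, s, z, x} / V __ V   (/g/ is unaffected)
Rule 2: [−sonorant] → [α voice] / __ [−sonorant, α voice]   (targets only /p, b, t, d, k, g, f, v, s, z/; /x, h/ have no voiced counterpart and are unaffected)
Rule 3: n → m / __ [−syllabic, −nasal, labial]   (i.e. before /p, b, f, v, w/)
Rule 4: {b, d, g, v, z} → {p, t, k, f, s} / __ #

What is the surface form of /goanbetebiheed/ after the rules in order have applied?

Rule 1 (intervocalic spirantization): /t/ is a stop between vowels /e/ and /e/, so it spirantizes to the fricative [s]. /b/ is a stop between vowels /e/ and /i/, so it spirantizes to the fricative [v]. /goanbetebiheed/ → goanbeseviheed.
Rule 2 (regressive voicing assimilation): no segment meets the environment; /goanbeseviheed/ is unchanged.
Rule 3 (nasal place assimilation): /n/ precedes the labial consonant /b/, so it assimilates in place to [m]. /goanbeseviheed/ → goambeseviheed.
Rule 4 (final devoicing): /d/ is a voiced obstruent in word-final position, so it devoices to [t]. /goambeseviheed/ → goambeseviheet.

goambeseviheet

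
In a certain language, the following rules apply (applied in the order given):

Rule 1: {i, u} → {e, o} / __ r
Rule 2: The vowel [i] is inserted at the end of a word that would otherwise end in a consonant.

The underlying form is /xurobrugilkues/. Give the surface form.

Rule 1 (pre-rhotic lowering): /u/ is a high vowel immediately before /r/, so it lowers to [o]. /xurobrugilkues/ → xorobrugilkues.
Rule 2 (final i-epenthesis): the form ends in the consonant /s/, so [i] is inserted word-finally. /xorobrugilkues/ → xorobrugilkuesi.

xorobrugilkuesi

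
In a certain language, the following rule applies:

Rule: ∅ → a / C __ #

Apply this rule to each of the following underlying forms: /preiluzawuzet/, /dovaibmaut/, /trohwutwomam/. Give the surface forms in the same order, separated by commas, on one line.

preiluzawuzeta, dovaibmauta, trohwutwomama

/preiluzawuzet/: the form ends in the consonant /t/, so [a] is inserted word-finally. → [preiluzawuzeta].
/dovaibmaut/: the form ends in the consonant /t/, so [a] is inserted word-finally. → [dovaibmauta].
/trohwutwomam/: the form ends in the consonant /m/, so [a] is inserted word-finally. → [trohwutwomama].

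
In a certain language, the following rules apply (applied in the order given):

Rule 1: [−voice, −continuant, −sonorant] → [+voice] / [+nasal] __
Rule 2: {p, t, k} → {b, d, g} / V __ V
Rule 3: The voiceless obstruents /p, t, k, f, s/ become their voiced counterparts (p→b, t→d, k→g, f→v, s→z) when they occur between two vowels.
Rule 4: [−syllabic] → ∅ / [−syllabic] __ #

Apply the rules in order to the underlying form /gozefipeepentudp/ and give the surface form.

gozevibeebendud

Rule 1 (post-nasal voicing): /t/ is a voiceless stop immediately after the nasal /n/, so it voices to [d]. /gozefipeepentudp/ → gozefipeependudp.
Rule 2 (intervocalic voicing): /p/ is a voiceless stop between vowels /i/ and /e/, so it voices to [b]. /p/ is a voiceless stop between vowels /e/ and /e/, so it voices to [b]. /gozefipeependudp/ → gozefibeebendudp.
Rule 3 (intervocalic voicing): /f/ is a voiceless obstruent between vowels /e/ and /i/, so it voices to [v]. /gozefibeebendudp/ → gozevibeebendudp.
Rule 4 (final cluster simplification): /p/ is the second consonant of a word-final cluster /dp/, so it deletes. /gozevibeebendudp/ → gozevibeebendud.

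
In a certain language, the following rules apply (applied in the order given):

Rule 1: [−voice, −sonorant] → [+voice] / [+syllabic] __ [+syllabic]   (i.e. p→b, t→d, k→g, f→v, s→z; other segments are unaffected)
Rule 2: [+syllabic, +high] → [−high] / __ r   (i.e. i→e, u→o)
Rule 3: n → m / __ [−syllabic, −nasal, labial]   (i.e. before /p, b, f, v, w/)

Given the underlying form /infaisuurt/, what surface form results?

imfaizuort

Rule 1 (intervocalic voicing): /s/ is a voiceless obstruent between vowels /i/ and /u/, so it voices to [z]. /infaisuurt/ → infaizuurt.
Rule 2 (pre-rhotic lowering): /u/ is a high vowel immediately before /r/, so it lowers to [o]. /infaizuurt/ → infaizuort.
Rule 3 (nasal place assimilation): /n/ precedes the labial consonant /f/, so it assimilates in place to [m]. /infaizuort/ → imfaizuort.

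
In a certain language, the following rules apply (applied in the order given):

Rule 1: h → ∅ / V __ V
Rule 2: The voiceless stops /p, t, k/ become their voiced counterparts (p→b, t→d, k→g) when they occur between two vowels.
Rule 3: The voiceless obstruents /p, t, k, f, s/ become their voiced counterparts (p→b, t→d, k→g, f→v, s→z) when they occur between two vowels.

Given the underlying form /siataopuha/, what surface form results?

siadaobua

Rule 1 (intervocalic h-deletion): /h/ occurs between vowels /u/ and /a/, so it deletes. /siataopuha/ → siataopua.
Rule 2 (intervocalic voicing): /t/ is a voiceless stop between vowels /a/ and /a/, so it voices to [d]. /p/ is a voiceless stop between vowels /o/ and /u/, so it voices to [b]. /siataopua/ → siadaobua.
Rule 3 (intervocalic voicing): no segment meets the environment; /siadaobua/ is unchanged.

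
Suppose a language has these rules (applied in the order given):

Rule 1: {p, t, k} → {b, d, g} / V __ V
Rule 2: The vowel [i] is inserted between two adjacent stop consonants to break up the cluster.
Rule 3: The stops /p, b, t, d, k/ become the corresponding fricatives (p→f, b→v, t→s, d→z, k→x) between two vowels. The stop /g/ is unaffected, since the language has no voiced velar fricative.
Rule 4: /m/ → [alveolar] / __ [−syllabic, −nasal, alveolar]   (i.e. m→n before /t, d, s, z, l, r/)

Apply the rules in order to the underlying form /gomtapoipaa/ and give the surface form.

gontavoivaa

Rule 1 (intervocalic voicing): /p/ is a voiceless stop between vowels /a/ and /o/, so it voices to [b]. /p/ is a voiceless stop between vowels /i/ and /a/, so it voices to [b]. /gomtapoipaa/ → gomtaboibaa.
Rule 2 (stop-cluster i-epenthesis): no segment meets the environment; /gomtaboibaa/ is unchanged.
Rule 3 (intervocalic spirantization): /b/ is a stop between vowels /a/ and /o/, so it spirantizes to the fricative [v]. /b/ is a stop between vowels /i/ and /a/, so it spirantizes to the fricative [v]. /gomtaboibaa/ → gomtavoivaa.
Rule 4 (nasal place assimilation): /m/ precedes the alveolar consonant /t/, so it assimilates in place to [n]. /gomtavoivaa/ → gontavoivaa.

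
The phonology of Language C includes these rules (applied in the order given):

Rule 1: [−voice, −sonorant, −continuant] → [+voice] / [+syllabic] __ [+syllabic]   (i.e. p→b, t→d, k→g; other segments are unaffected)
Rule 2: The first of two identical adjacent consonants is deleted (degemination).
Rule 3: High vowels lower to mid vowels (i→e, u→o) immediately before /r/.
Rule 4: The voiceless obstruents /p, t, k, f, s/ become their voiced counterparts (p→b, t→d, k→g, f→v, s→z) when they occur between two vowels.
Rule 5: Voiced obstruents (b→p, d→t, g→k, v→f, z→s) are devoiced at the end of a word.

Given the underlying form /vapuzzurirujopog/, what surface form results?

vabuzorerujobok

Rule 1 (intervocalic voicing): /p/ is a voiceless stop between vowels /a/ and /u/, so it voices to [b]. /p/ is a voiceless stop between vowels /o/ and /o/, so it voices to [b]. /vapuzzurirujopog/ → vabuzzurirujobog.
Rule 2 (degemination): /zz/ is a geminate; the first /z/ deletes. /vabuzzurirujobog/ → vabuzurirujobog.
Rule 3 (pre-rhotic lowering): /u/ is a high vowel immediately before /r/, so it lowers to [o]. /i/ is a high vowel immediately before /r/, so it lowers to [e]. /vabuzurirujobog/ → vabuzorerujobog.
Rule 4 (intervocalic voicing): no segment meets the environment; /vabuzorerujobog/ is unchanged.
Rule 5 (final devoicing): /g/ is a voiced obstruent in word-final position, so it devoices to [k]. /vabuzorerujobog/ → vabuzorerujobok.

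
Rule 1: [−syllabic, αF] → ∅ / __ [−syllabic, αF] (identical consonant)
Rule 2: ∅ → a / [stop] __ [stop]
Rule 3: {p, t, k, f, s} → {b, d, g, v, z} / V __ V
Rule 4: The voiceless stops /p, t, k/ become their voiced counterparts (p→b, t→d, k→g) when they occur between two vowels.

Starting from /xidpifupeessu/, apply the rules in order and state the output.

xidabivubeezu

Rule 1 (degemination): /ss/ is a geminate; the first /s/ deletes. /xidpifupeessu/ → xidpifupeesu.
Rule 2 (stop-cluster a-epenthesis): /d/ and /p/ form a stop–stop cluster, so [a] is inserted between them. /xidpifupeesu/ → xidapifupeesu.
Rule 3 (intervocalic voicing): /p/ is a voiceless obstruent between vowels /a/ and /i/, so it voices to [b]. /f/ is a voiceless obstruent between vowels /i/ and /u/, so it voices to [v]. /p/ is a voiceless obstruent between vowels /u/ and /e/, so it voices to [b]. /s/ is a voiceless obstruent between vowels /e/ and /u/, so it voices to [z]. /xidapifupeesu/ → xidabivubeezu.
Rule 4 (intervocalic voicing): no segment meets the environment; /xidabivubeezu/ is unchanged.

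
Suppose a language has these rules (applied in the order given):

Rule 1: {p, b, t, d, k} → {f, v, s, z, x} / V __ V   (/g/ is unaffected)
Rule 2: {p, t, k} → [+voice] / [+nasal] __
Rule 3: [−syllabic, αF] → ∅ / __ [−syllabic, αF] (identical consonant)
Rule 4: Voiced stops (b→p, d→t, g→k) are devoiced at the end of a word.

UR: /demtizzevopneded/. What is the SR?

demdizevopnezet

Rule 1 (intervocalic spirantization): /d/ is a stop between vowels /e/ and /e/, so it spirantizes to the fricative [z]. /demtizzevopneded/ → demtizzevopnezed.
Rule 2 (post-nasal voicing): /t/ is a voiceless stop immediately after the nasal /m/, so it voices to [d]. /demtizzevopnezed/ → demdizzevopnezed.
Rule 3 (degemination): /zz/ is a geminate; the first /z/ deletes. /demdizzevopnezed/ → demdizevopnezed.
Rule 4 (final devoicing): /d/ is a voiced stop in word-final position, so it devoices to [t]. /demdizevopnezed/ → demdizevopnezet.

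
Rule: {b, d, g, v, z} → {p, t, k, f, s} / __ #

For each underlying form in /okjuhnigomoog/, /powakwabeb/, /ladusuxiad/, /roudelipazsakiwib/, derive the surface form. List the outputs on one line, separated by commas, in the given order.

/okjuhnigomoog/: /g/ is a voiced obstruent in word-final position, so it devoices to [k]. → [okjuhnigomook].
/powakwabeb/: /b/ is a voiced obstruent in word-final position, so it devoices to [p]. → [powakwabep].
/ladusuxiad/: /d/ is a voiced obstruent in word-final position, so it devoices to [t]. → [ladusuxiat].
/roudelipazsakiwib/: /b/ is a voiced obstruent in word-final position, so it devoices to [p]. → [roudelipazsakiwip].

okjuhnigomook, powakwabep, ladusuxiat, roudelipazsakiwip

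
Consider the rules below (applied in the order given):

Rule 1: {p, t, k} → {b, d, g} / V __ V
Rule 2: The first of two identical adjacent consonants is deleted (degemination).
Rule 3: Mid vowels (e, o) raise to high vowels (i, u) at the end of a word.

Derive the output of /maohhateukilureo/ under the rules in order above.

Rule 1 (intervocalic voicing): /t/ is a voiceless stop between vowels /a/ and /e/, so it voices to [d]. /k/ is a voiceless stop between vowels /u/ and /i/, so it voices to [g]. /maohhateukilureo/ → maohhadeugilureo.
Rule 2 (degemination): /hh/ is a geminate; the first /h/ deletes. /maohhadeugilureo/ → maohadeugilureo.
Rule 3 (final vowel raising): /o/ is a mid vowel in word-final position, so it raises to [u]. /maohadeugilureo/ → maohadeugilureu.

maohadeugilureu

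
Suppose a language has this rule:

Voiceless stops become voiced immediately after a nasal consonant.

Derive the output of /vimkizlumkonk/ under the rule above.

vimgizlumgong

/k/ is a voiceless stop immediately after the nasal /m/, so it voices to [g].
/k/ is a voiceless stop immediately after the nasal /m/, so it voices to [g].
/k/ is a voiceless stop immediately after the nasal /n/, so it voices to [g].
Surface form: [vimgizlumgong].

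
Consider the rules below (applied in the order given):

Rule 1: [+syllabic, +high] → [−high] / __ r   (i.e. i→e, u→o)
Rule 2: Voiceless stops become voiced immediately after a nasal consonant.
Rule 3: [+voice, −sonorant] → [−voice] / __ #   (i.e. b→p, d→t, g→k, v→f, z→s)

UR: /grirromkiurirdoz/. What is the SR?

grerromgiorerdos

Rule 1 (pre-rhotic lowering): /i/ is a high vowel immediately before /r/, so it lowers to [e]. /u/ is a high vowel immediately before /r/, so it lowers to [o]. /i/ is a high vowel immediately before /r/, so it lowers to [e]. /grirromkiurirdoz/ → grerromkiorerdoz.
Rule 2 (post-nasal voicing): /k/ is a voiceless stop immediately after the nasal /m/, so it voices to [g]. /grerromkiorerdoz/ → grerromgiorerdoz.
Rule 3 (final devoicing): /z/ is a voiced obstruent in word-final position, so it devoices to [s]. /grerromgiorerdoz/ → grerromgiorerdos.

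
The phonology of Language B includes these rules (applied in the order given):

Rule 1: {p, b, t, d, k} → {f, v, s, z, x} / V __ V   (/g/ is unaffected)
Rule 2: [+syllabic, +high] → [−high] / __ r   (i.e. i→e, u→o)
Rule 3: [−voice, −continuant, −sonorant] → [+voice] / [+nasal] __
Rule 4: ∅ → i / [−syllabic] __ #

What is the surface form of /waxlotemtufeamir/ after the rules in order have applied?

Rule 1 (intervocalic spirantization): /t/ is a stop between vowels /o/ and /e/, so it spirantizes to the fricative [s]. /waxlotemtufeamir/ → waxlosemtufeamir.
Rule 2 (pre-rhotic lowering): /i/ is a high vowel immediately before /r/, so it lowers to [e]. /waxlosemtufeamir/ → waxlosemtufeamer.
Rule 3 (post-nasal voicing): /t/ is a voiceless stop immediately after the nasal /m/, so it voices to [d]. /waxlosemtufeamer/ → waxlosemdufeamer.
Rule 4 (final i-epenthesis): the form ends in the consonant /r/, so [i] is inserted word-finally. /waxlosemdufeamer/ → waxlosemdufeameri.

waxlosemdufeameri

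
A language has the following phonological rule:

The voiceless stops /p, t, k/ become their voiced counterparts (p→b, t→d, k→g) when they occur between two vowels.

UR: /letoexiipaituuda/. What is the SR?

ledoexiibaiduuda

/t/ is a voiceless stop between vowels /e/ and /o/, so it voices to [d].
/p/ is a voiceless stop between vowels /i/ and /a/, so it voices to [b].
/t/ is a voiceless stop between vowels /i/ and /u/, so it voices to [d].
Surface form: [ledoexiibaiduuda].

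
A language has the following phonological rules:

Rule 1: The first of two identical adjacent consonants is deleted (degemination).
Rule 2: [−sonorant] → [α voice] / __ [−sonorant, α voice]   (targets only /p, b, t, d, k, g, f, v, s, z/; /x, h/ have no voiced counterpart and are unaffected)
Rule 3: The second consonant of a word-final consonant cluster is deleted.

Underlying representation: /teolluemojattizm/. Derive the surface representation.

Rule 1 (degemination): /ll/ is a geminate; the first /l/ deletes. /tt/ is a geminate; the first /t/ deletes. /teolluemojattizm/ → teoluemojatizm.
Rule 2 (regressive voicing assimilation): no segment meets the environment; /teoluemojatizm/ is unchanged.
Rule 3 (final cluster simplification): /m/ is the second consonant of a word-final cluster /zm/, so it deletes. /teoluemojatizm/ → teoluemojatiz.

teoluemojatiz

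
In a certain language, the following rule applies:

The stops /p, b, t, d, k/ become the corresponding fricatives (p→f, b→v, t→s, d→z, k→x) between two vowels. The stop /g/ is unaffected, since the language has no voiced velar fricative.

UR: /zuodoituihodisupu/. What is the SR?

zuozoisuihozisufu

/d/ is a stop between vowels /o/ and /o/, so it spirantizes to the fricative [z].
/t/ is a stop between vowels /i/ and /u/, so it spirantizes to the fricative [s].
/d/ is a stop between vowels /o/ and /i/, so it spirantizes to the fricative [z].
/p/ is a stop between vowels /u/ and /u/, so it spirantizes to the fricative [f].
Surface form: [zuozoisuihozisufu].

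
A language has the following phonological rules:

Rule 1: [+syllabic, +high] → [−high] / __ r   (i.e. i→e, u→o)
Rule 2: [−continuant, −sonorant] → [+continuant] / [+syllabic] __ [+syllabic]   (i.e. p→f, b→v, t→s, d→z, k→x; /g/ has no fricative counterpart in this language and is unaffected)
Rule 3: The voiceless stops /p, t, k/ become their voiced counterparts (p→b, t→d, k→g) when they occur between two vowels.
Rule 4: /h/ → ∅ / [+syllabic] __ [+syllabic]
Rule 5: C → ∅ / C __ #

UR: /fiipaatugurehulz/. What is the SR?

fiifaasugoreul

Rule 1 (pre-rhotic lowering): /u/ is a high vowel immediately before /r/, so it lowers to [o]. /fiipaatugurehulz/ → fiipaatugorehulz.
Rule 2 (intervocalic spirantization): /p/ is a stop between vowels /i/ and /a/, so it spirantizes to the fricative [f]. /t/ is a stop between vowels /a/ and /u/, so it spirantizes to the fricative [s]. /fiipaatugorehulz/ → fiifaasugorehulz.
Rule 3 (intervocalic voicing): no segment meets the environment; /fiifaasugorehulz/ is unchanged.
Rule 4 (intervocalic h-deletion): /h/ occurs between vowels /e/ and /u/, so it deletes. /fiifaasugorehulz/ → fiifaasugoreulz.
Rule 5 (final cluster simplification): /z/ is the second consonant of a word-final cluster /lz/, so it deletes. /fiifaasugoreulz/ → fiifaasugoreul.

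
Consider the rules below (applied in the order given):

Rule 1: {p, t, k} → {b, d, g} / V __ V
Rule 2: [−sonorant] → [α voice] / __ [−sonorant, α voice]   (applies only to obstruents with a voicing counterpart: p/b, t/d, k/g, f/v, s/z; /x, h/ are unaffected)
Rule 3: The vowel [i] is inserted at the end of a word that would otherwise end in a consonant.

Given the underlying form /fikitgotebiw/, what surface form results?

Rule 1 (intervocalic voicing): /k/ is a voiceless stop between vowels /i/ and /i/, so it voices to [g]. /t/ is a voiceless stop between vowels /o/ and /e/, so it voices to [d]. /fikitgotebiw/ → figitgodebiw.
Rule 2 (regressive voicing assimilation): /t/ precedes the voiced obstruent /g/, so it voices to [d] by assimilation. /figitgodebiw/ → figidgodebiw.
Rule 3 (final i-epenthesis): the form ends in the consonant /w/, so [i] is inserted word-finally. /figidgodebiw/ → figidgodebiwi.

figidgodebiwi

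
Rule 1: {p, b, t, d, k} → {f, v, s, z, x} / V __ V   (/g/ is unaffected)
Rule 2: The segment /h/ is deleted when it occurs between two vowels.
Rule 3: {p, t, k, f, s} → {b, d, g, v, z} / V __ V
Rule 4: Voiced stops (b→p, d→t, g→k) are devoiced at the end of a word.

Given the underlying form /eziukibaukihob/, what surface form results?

eziuxivauxiop

Rule 1 (intervocalic spirantization): /k/ is a stop between vowels /u/ and /i/, so it spirantizes to the fricative [x]. /b/ is a stop between vowels /i/ and /a/, so it spirantizes to the fricative [v]. /k/ is a stop between vowels /u/ and /i/, so it spirantizes to the fricative [x]. /eziukibaukihob/ → eziuxivauxihob.
Rule 2 (intervocalic h-deletion): /h/ occurs between vowels /i/ and /o/, so it deletes. /eziuxivauxihob/ → eziuxivauxiob.
Rule 3 (intervocalic voicing): no segment meets the environment; /eziuxivauxiob/ is unchanged.
Rule 4 (final devoicing): /b/ is a voiced stop in word-final position, so it devoices to [p]. /eziuxivauxiob/ → eziuxivauxiop.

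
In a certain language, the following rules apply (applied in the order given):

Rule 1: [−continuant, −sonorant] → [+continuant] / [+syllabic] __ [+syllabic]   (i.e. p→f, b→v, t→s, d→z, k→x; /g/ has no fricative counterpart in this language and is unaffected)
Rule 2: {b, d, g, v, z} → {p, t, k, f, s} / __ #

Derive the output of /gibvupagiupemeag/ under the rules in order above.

gibvufagiufemeak

Rule 1 (intervocalic spirantization): /p/ is a stop between vowels /u/ and /a/, so it spirantizes to the fricative [f]. /p/ is a stop between vowels /u/ and /e/, so it spirantizes to the fricative [f]. /gibvupagiupemeag/ → gibvufagiufemeag.
Rule 2 (final devoicing): /g/ is a voiced obstruent in word-final position, so it devoices to [k]. /gibvufagiufemeag/ → gibvufagiufemeak.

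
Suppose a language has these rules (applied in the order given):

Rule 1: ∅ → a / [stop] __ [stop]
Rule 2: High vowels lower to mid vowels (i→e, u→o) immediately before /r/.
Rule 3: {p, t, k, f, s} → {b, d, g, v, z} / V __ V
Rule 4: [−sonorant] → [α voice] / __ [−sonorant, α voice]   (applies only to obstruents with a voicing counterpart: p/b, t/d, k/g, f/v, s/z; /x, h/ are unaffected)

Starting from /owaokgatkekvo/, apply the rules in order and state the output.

Rule 1 (stop-cluster a-epenthesis): /k/ and /g/ form a stop–stop cluster, so [a] is inserted between them. /t/ and /k/ form a stop–stop cluster, so [a] is inserted between them. /owaokgatkekvo/ → owaokagatakekvo.
Rule 2 (pre-rhotic lowering): no segment meets the environment; /owaokagatakekvo/ is unchanged.
Rule 3 (intervocalic voicing): /k/ is a voiceless obstruent between vowels /o/ and /a/, so it voices to [g]. /t/ is a voiceless obstruent between vowels /a/ and /a/, so it voices to [d]. /k/ is a voiceless obstruent between vowels /a/ and /e/, so it voices to [g]. /owaokagatakekvo/ → owaogagadagekvo.
Rule 4 (regressive voicing assimilation): /k/ precedes the voiced obstruent /v/, so it voices to [g] by assimilation. /owaogagadagekvo/ → owaogagadagegvo.

owaogagadagegvo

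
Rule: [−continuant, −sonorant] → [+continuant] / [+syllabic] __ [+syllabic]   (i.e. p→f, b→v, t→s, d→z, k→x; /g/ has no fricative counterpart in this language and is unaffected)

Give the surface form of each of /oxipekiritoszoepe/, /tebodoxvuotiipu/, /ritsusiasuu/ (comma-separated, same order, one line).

oxifexirisoszoefe, tevozoxvuosiifu, ritsusiasuu

/oxipekiritoszoepe/: /p/ is a stop between vowels /i/ and /e/, so it spirantizes to the fricative [f]. /k/ is a stop between vowels /e/ and /i/, so it spirantizes to the fricative [x]. /t/ is a stop between vowels /i/ and /o/, so it spirantizes to the fricative [s]. /p/ is a stop between vowels /e/ and /e/, so it spirantizes to the fricative [f]. → [oxifexirisoszoefe].
/tebodoxvuotiipu/: /b/ is a stop between vowels /e/ and /o/, so it spirantizes to the fricative [v]. /d/ is a stop between vowels /o/ and /o/, so it spirantizes to the fricative [z]. /t/ is a stop between vowels /o/ and /i/, so it spirantizes to the fricative [s]. /p/ is a stop between vowels /i/ and /u/, so it spirantizes to the fricative [f]. → [tevozoxvuosiifu].
/ritsusiasuu/: the rule's environment is not met; surfaces unchanged as [ritsusiasuu].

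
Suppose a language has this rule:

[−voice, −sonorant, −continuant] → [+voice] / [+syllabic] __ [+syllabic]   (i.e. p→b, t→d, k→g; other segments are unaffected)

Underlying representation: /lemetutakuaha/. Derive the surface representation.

/t/ is a voiceless stop between vowels /e/ and /u/, so it voices to [d].
/t/ is a voiceless stop between vowels /u/ and /a/, so it voices to [d].
/k/ is a voiceless stop between vowels /a/ and /u/, so it voices to [g].
Surface form: [lemedudaguaha].

lemedudaguaha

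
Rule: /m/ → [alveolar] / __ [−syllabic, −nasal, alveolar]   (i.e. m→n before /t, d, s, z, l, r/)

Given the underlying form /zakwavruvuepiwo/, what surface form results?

No segment of /zakwavruvuepiwo/ meets the structural description of the rule, so the form surfaces unchanged.

zakwavruvuepiwo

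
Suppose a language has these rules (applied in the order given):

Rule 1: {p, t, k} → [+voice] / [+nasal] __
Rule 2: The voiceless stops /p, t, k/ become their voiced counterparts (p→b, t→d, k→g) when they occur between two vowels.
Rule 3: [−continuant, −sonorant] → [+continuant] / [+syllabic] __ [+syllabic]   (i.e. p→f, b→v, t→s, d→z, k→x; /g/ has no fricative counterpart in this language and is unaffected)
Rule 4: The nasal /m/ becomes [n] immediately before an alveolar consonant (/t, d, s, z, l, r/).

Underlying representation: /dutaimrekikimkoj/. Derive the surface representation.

duzainregigimgoj

Rule 1 (post-nasal voicing): /k/ is a voiceless stop immediately after the nasal /m/, so it voices to [g]. /dutaimrekikimkoj/ → dutaimrekikimgoj.
Rule 2 (intervocalic voicing): /t/ is a voiceless stop between vowels /u/ and /a/, so it voices to [d]. /k/ is a voiceless stop between vowels /e/ and /i/, so it voices to [g]. /k/ is a voiceless stop between vowels /i/ and /i/, so it voices to [g]. /dutaimrekikimgoj/ → dudaimregigimgoj.
Rule 3 (intervocalic spirantization): /d/ is a stop between vowels /u/ and /a/, so it spirantizes to the fricative [z]. /dudaimregigimgoj/ → duzaimregigimgoj.
Rule 4 (nasal place assimilation): /m/ precedes the alveolar consonant /r/, so it assimilates in place to [n]. /duzaimregigimgoj/ → duzainregigimgoj.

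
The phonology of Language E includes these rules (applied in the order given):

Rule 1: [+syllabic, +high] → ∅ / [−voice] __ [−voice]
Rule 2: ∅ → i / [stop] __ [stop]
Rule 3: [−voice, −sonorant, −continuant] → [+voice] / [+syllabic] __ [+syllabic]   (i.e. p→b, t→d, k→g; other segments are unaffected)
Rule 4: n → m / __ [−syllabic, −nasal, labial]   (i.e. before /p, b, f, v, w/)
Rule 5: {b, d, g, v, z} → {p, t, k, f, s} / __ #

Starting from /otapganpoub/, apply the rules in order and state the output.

Rule 1 (high vowel syncope): no segment meets the environment; /otapganpoub/ is unchanged.
Rule 2 (stop-cluster i-epenthesis): /p/ and /g/ form a stop–stop cluster, so [i] is inserted between them. /otapganpoub/ → otapiganpoub.
Rule 3 (intervocalic voicing): /t/ is a voiceless stop between vowels /o/ and /a/, so it voices to [d]. /p/ is a voiceless stop between vowels /a/ and /i/, so it voices to [b]. /otapiganpoub/ → odabiganpoub.
Rule 4 (nasal place assimilation): /n/ precedes the labial consonant /p/, so it assimilates in place to [m]. /odabiganpoub/ → odabigampoub.
Rule 5 (final devoicing): /b/ is a voiced obstruent in word-final position, so it devoices to [p]. /odabigampoub/ → odabigampoup.

odabigampoup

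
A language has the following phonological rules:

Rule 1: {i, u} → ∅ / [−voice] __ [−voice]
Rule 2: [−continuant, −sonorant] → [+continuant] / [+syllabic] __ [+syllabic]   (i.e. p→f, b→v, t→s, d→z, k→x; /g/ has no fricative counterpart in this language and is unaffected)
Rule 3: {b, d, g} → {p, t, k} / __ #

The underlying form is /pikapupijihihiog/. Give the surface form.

Rule 1 (high vowel syncope): /i/ is a high vowel flanked by voiceless consonants /p/ and /k/, so it deletes. /u/ is a high vowel flanked by voiceless consonants /p/ and /p/, so it deletes. /i/ is a high vowel flanked by voiceless consonants /h/ and /h/, so it deletes. /pikapupijihihiog/ → pkappijihhiog.
Rule 2 (intervocalic spirantization): no segment meets the environment; /pkappijihhiog/ is unchanged.
Rule 3 (final devoicing): /g/ is a voiced stop in word-final position, so it devoices to [k]. /pkappijihhiog/ → pkappijihhiok.

pkappijihhiok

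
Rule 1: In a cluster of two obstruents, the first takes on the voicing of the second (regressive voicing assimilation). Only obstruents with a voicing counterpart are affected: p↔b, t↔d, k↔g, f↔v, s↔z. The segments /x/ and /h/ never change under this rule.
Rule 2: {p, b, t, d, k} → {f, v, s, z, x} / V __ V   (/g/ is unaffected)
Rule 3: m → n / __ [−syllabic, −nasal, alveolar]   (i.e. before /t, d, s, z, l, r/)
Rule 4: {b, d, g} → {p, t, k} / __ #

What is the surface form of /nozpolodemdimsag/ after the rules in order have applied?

Rule 1 (regressive voicing assimilation): /z/ precedes the voiceless obstruent /p/, so it devoices to [s] by assimilation. /nozpolodemdimsag/ → nospolodemdimsag.
Rule 2 (intervocalic spirantization): /d/ is a stop between vowels /o/ and /e/, so it spirantizes to the fricative [z]. /nospolodemdimsag/ → nospolozemdimsag.
Rule 3 (nasal place assimilation): /m/ precedes the alveolar consonant /d/, so it assimilates in place to [n]. /m/ precedes the alveolar consonant /s/, so it assimilates in place to [n]. /nospolozemdimsag/ → nospolozendinsag.
Rule 4 (final devoicing): /g/ is a voiced stop in word-final position, so it devoices to [k]. /nospolozendinsag/ → nospolozendinsak.

nospolozendinsak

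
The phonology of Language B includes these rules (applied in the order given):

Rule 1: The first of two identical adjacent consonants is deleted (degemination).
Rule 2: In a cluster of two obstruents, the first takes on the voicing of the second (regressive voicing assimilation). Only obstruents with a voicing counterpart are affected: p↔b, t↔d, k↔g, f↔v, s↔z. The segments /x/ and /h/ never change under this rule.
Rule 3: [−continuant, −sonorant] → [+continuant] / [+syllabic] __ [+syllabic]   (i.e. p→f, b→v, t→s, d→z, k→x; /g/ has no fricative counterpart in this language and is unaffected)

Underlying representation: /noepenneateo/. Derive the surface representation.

noefeneaseo

Rule 1 (degemination): /nn/ is a geminate; the first /n/ deletes. /noepenneateo/ → noepeneateo.
Rule 2 (regressive voicing assimilation): no segment meets the environment; /noepeneateo/ is unchanged.
Rule 3 (intervocalic spirantization): /p/ is a stop between vowels /e/ and /e/, so it spirantizes to the fricative [f]. /t/ is a stop between vowels /a/ and /e/, so it spirantizes to the fricative [s]. /noepeneateo/ → noefeneaseo.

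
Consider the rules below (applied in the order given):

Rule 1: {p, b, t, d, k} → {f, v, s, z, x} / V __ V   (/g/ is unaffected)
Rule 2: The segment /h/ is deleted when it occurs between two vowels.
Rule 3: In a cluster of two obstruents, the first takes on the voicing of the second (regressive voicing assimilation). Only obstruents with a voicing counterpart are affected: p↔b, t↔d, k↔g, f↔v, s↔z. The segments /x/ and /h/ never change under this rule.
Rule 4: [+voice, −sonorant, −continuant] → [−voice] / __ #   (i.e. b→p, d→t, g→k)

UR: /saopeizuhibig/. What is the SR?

Rule 1 (intervocalic spirantization): /p/ is a stop between vowels /o/ and /e/, so it spirantizes to the fricative [f]. /b/ is a stop between vowels /i/ and /i/, so it spirantizes to the fricative [v]. /saopeizuhibig/ → saofeizuhivig.
Rule 2 (intervocalic h-deletion): /h/ occurs between vowels /u/ and /i/, so it deletes. /saofeizuhivig/ → saofeizuivig.
Rule 3 (regressive voicing assimilation): no segment meets the environment; /saofeizuivig/ is unchanged.
Rule 4 (final devoicing): /g/ is a voiced stop in word-final position, so it devoices to [k]. /saofeizuivig/ → saofeizuivik.

saofeizuivik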